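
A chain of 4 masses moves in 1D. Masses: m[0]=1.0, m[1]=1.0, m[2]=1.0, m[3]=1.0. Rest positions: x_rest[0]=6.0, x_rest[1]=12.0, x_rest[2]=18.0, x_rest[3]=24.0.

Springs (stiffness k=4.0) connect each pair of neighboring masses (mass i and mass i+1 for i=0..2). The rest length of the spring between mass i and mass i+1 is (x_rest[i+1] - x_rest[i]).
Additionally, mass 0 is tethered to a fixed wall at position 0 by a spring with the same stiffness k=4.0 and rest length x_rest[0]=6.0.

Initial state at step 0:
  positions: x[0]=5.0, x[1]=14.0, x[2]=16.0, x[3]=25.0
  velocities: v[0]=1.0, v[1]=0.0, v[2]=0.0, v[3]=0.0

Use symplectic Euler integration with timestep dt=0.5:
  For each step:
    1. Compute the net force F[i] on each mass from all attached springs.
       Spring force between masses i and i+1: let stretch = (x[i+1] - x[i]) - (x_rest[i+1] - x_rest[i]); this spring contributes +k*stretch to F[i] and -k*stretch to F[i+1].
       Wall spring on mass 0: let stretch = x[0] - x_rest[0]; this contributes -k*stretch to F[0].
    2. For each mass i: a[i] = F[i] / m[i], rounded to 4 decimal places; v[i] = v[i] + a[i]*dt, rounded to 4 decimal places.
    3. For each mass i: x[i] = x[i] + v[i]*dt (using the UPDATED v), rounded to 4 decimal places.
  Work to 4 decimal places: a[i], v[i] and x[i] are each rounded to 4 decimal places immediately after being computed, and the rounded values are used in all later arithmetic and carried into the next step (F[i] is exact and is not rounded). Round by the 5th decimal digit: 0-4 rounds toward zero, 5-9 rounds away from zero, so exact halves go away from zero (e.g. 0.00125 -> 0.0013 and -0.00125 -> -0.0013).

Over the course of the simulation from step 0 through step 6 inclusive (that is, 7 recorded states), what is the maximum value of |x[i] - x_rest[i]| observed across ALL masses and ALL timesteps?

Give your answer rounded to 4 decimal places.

Step 0: x=[5.0000 14.0000 16.0000 25.0000] v=[1.0000 0.0000 0.0000 0.0000]
Step 1: x=[9.5000 7.0000 23.0000 22.0000] v=[9.0000 -14.0000 14.0000 -6.0000]
Step 2: x=[2.0000 18.5000 13.0000 26.0000] v=[-15.0000 23.0000 -20.0000 8.0000]
Step 3: x=[9.0000 8.0000 21.5000 23.0000] v=[14.0000 -21.0000 17.0000 -6.0000]
Step 4: x=[6.0000 12.0000 18.0000 24.5000] v=[-6.0000 8.0000 -7.0000 3.0000]
Step 5: x=[3.0000 16.0000 15.0000 25.5000] v=[-6.0000 8.0000 -6.0000 2.0000]
Step 6: x=[10.0000 6.0000 23.5000 22.0000] v=[14.0000 -20.0000 17.0000 -7.0000]
Max displacement = 6.5000

Answer: 6.5000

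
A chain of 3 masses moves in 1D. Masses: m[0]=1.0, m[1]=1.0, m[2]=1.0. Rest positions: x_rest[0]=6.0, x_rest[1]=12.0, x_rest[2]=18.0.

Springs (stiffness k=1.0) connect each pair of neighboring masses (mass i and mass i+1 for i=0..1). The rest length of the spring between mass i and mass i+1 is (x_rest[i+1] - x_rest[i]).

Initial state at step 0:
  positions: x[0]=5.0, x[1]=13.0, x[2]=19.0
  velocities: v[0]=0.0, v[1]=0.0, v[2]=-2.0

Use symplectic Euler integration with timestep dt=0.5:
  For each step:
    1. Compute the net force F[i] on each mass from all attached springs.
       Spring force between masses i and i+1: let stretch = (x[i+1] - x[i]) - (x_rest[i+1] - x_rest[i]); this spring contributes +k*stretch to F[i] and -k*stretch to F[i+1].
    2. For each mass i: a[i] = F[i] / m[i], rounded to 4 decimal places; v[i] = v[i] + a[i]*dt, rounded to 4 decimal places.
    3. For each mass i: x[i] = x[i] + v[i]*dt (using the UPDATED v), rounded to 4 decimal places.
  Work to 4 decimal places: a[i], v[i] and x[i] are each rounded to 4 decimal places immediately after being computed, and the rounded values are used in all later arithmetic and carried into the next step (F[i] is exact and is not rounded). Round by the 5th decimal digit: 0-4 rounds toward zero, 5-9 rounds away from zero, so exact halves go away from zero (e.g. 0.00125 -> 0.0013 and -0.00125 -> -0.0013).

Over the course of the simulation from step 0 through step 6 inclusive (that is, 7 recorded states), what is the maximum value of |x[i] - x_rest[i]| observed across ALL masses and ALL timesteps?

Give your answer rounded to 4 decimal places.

Step 0: x=[5.0000 13.0000 19.0000] v=[0.0000 0.0000 -2.0000]
Step 1: x=[5.5000 12.5000 18.0000] v=[1.0000 -1.0000 -2.0000]
Step 2: x=[6.2500 11.6250 17.1250] v=[1.5000 -1.7500 -1.7500]
Step 3: x=[6.8438 10.7813 16.3750] v=[1.1875 -1.6875 -1.5000]
Step 4: x=[6.9220 10.3516 15.7266] v=[0.1563 -0.8594 -1.2969]
Step 5: x=[6.3576 10.4083 15.2344] v=[-1.1289 0.1133 -0.9844]
Step 6: x=[5.3058 10.6588 15.0357] v=[-2.1036 0.5010 -0.3975]
Max displacement = 2.9643

Answer: 2.9643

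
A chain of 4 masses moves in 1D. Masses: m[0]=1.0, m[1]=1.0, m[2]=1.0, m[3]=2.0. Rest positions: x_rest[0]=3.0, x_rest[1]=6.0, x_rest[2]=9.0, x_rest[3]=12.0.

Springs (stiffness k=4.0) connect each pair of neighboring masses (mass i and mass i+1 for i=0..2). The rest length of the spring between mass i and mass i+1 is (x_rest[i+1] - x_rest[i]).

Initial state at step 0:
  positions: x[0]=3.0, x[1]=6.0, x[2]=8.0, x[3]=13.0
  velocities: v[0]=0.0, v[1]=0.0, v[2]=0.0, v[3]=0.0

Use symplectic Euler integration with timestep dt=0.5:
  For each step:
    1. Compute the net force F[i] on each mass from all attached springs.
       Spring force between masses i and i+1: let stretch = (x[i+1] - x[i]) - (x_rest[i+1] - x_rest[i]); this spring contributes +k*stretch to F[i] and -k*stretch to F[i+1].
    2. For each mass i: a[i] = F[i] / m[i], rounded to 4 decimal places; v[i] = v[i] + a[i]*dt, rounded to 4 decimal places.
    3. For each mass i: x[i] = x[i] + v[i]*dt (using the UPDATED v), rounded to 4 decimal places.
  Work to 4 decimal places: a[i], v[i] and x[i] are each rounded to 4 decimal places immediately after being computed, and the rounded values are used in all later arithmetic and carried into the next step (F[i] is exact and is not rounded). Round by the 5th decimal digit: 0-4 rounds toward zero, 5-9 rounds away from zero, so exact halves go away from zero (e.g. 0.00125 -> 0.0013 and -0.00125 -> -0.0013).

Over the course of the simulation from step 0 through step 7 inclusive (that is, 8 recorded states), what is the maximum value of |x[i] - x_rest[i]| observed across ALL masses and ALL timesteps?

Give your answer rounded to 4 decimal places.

Step 0: x=[3.0000 6.0000 8.0000 13.0000] v=[0.0000 0.0000 0.0000 0.0000]
Step 1: x=[3.0000 5.0000 11.0000 12.0000] v=[0.0000 -2.0000 6.0000 -2.0000]
Step 2: x=[2.0000 8.0000 9.0000 12.0000] v=[-2.0000 6.0000 -4.0000 0.0000]
Step 3: x=[4.0000 6.0000 9.0000 12.0000] v=[4.0000 -4.0000 0.0000 0.0000]
Step 4: x=[5.0000 5.0000 9.0000 12.0000] v=[2.0000 -2.0000 0.0000 0.0000]
Step 5: x=[3.0000 8.0000 8.0000 12.0000] v=[-4.0000 6.0000 -2.0000 0.0000]
Step 6: x=[3.0000 6.0000 11.0000 11.5000] v=[0.0000 -4.0000 6.0000 -1.0000]
Step 7: x=[3.0000 6.0000 9.5000 12.2500] v=[0.0000 0.0000 -3.0000 1.5000]
Max displacement = 2.0000

Answer: 2.0000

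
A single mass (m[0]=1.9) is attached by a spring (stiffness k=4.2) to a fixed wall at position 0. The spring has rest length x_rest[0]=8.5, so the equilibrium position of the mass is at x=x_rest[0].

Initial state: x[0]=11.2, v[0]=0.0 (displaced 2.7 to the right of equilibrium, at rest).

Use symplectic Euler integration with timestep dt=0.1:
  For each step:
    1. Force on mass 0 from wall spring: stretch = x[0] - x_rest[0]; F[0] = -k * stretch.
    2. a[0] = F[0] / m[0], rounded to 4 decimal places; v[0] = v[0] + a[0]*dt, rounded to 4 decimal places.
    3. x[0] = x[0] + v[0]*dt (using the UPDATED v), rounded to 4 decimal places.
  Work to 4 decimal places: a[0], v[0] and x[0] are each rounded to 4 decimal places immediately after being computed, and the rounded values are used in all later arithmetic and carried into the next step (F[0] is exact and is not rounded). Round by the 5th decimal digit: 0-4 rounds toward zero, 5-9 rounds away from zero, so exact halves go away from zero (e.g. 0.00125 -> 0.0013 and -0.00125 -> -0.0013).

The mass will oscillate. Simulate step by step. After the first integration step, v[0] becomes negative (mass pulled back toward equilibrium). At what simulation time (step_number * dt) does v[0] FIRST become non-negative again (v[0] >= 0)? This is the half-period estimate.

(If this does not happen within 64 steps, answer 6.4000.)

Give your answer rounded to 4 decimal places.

Step 0: x=[11.2000] v=[0.0000]
Step 1: x=[11.1403] v=[-0.5968]
Step 2: x=[11.0223] v=[-1.1805]
Step 3: x=[10.8485] v=[-1.7381]
Step 4: x=[10.6228] v=[-2.2572]
Step 5: x=[10.3502] v=[-2.7265]
Step 6: x=[10.0367] v=[-3.1355]
Step 7: x=[9.6892] v=[-3.4752]
Step 8: x=[9.3154] v=[-3.7381]
Step 9: x=[8.9236] v=[-3.9184]
Step 10: x=[8.5224] v=[-4.0120]
Step 11: x=[8.1207] v=[-4.0170]
Step 12: x=[7.7274] v=[-3.9332]
Step 13: x=[7.3512] v=[-3.7624]
Step 14: x=[7.0004] v=[-3.5085]
Step 15: x=[6.6827] v=[-3.1770]
Step 16: x=[6.4052] v=[-2.7753]
Step 17: x=[6.1740] v=[-2.3122]
Step 18: x=[5.9942] v=[-1.7980]
Step 19: x=[5.8698] v=[-1.2441]
Step 20: x=[5.8035] v=[-0.6627]
Step 21: x=[5.7968] v=[-0.0666]
Step 22: x=[5.8499] v=[0.5310]
First v>=0 after going negative at step 22, time=2.2000

Answer: 2.2000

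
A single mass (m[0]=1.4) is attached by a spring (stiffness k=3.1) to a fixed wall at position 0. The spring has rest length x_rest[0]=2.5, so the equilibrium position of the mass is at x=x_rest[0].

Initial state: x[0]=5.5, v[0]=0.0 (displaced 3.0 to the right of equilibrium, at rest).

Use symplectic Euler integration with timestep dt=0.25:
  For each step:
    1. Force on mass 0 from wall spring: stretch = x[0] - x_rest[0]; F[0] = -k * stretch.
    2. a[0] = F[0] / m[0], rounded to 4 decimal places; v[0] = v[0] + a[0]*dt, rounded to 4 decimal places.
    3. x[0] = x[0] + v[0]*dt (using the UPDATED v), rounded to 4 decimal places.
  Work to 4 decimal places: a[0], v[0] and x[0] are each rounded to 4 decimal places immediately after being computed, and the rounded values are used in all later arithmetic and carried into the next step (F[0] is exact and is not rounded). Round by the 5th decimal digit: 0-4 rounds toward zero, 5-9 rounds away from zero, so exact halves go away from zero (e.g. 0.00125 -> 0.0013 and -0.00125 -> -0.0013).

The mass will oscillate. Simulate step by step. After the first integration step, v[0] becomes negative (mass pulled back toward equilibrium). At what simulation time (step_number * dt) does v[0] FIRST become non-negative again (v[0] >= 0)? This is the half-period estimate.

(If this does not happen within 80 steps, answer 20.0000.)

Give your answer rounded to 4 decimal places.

Step 0: x=[5.5000] v=[0.0000]
Step 1: x=[5.0848] v=[-1.6607]
Step 2: x=[4.3119] v=[-3.0916]
Step 3: x=[3.2883] v=[-4.0946]
Step 4: x=[2.1556] v=[-4.5310]
Step 5: x=[1.0705] v=[-4.3404]
Step 6: x=[0.1832] v=[-3.5491]
Step 7: x=[-0.3835] v=[-2.2666]
Step 8: x=[-0.5511] v=[-0.6704]
Step 9: x=[-0.2965] v=[1.0186]
First v>=0 after going negative at step 9, time=2.2500

Answer: 2.2500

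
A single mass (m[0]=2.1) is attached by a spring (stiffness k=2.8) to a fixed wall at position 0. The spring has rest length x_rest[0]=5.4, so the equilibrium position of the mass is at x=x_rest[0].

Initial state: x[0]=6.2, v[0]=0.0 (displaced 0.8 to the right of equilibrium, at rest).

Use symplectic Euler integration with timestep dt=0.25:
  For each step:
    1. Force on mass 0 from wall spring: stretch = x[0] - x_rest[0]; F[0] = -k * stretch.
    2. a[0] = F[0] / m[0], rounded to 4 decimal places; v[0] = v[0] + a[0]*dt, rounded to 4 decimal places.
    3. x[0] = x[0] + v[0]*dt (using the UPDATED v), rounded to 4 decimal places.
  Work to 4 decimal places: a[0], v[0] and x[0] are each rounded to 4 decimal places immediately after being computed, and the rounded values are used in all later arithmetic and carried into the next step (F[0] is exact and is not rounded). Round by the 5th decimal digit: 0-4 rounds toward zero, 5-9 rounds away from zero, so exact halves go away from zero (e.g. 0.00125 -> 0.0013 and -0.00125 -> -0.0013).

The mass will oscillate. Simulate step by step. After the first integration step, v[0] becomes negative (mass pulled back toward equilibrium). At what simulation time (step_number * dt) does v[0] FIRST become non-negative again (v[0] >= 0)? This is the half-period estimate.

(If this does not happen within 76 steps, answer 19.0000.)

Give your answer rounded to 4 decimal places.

Answer: 2.7500

Derivation:
Step 0: x=[6.2000] v=[0.0000]
Step 1: x=[6.1333] v=[-0.2667]
Step 2: x=[6.0055] v=[-0.5111]
Step 3: x=[5.8273] v=[-0.7129]
Step 4: x=[5.6135] v=[-0.8553]
Step 5: x=[5.3819] v=[-0.9265]
Step 6: x=[5.1518] v=[-0.9205]
Step 7: x=[4.9424] v=[-0.8378]
Step 8: x=[4.7711] v=[-0.6853]
Step 9: x=[4.6522] v=[-0.4757]
Step 10: x=[4.5956] v=[-0.2264]
Step 11: x=[4.6060] v=[0.0417]
First v>=0 after going negative at step 11, time=2.7500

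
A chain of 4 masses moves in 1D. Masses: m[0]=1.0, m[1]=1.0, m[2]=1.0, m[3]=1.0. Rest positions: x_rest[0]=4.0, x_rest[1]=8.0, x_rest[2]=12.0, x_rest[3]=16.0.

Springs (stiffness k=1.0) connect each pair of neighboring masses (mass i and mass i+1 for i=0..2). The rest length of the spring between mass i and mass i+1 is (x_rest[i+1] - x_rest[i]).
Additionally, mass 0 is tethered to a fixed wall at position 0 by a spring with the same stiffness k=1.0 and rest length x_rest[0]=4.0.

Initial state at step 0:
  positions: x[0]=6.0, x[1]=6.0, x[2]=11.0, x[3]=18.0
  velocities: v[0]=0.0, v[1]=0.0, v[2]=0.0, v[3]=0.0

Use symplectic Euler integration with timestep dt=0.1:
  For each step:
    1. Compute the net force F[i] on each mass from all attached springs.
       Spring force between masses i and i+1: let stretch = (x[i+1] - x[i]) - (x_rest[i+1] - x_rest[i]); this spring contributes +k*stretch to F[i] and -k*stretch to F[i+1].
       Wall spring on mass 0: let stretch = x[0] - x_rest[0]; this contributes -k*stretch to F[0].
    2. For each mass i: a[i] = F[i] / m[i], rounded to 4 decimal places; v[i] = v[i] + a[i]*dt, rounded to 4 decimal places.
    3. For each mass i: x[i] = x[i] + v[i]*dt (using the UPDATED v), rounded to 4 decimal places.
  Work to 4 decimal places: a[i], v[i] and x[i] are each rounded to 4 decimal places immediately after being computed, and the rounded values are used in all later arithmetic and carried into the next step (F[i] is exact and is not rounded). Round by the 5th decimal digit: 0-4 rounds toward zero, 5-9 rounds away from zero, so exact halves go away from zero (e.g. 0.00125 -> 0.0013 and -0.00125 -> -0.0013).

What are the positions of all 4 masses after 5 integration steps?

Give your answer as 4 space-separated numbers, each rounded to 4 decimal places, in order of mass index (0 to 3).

Answer: 5.1582 6.7022 11.2929 17.5673

Derivation:
Step 0: x=[6.0000 6.0000 11.0000 18.0000] v=[0.0000 0.0000 0.0000 0.0000]
Step 1: x=[5.9400 6.0500 11.0200 17.9700] v=[-0.6000 0.5000 0.2000 -0.3000]
Step 2: x=[5.8217 6.1486 11.0598 17.9105] v=[-1.1830 0.9860 0.3980 -0.5950]
Step 3: x=[5.6485 6.2930 11.1190 17.8225] v=[-1.7325 1.4444 0.5920 -0.8801]
Step 4: x=[5.4252 6.4793 11.1970 17.7075] v=[-2.2329 1.8626 0.7798 -1.1505]
Step 5: x=[5.1582 6.7022 11.2929 17.5673] v=[-2.6700 2.2290 0.9591 -1.4016]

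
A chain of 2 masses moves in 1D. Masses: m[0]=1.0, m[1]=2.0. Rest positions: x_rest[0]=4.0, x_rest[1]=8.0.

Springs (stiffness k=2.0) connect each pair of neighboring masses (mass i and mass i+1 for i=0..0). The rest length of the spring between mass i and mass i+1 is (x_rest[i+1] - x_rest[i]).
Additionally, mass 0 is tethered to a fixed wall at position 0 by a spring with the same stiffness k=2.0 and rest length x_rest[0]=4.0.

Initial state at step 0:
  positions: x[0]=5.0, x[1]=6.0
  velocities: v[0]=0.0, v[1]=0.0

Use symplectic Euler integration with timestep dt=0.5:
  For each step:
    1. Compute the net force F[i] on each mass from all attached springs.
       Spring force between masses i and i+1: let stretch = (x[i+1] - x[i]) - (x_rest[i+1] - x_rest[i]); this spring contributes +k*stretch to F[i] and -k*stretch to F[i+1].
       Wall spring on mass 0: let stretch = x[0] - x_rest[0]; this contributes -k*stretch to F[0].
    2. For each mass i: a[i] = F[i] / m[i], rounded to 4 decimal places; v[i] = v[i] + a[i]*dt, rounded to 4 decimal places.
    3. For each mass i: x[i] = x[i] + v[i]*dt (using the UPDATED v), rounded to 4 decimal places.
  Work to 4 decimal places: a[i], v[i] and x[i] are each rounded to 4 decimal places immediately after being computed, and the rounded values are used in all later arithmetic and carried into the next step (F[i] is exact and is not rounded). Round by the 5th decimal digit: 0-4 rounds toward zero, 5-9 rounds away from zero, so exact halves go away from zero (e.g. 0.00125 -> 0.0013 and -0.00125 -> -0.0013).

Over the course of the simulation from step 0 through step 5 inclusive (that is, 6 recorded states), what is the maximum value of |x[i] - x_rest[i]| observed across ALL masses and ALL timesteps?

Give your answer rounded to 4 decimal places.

Step 0: x=[5.0000 6.0000] v=[0.0000 0.0000]
Step 1: x=[3.0000 6.7500] v=[-4.0000 1.5000]
Step 2: x=[1.3750 7.5625] v=[-3.2500 1.6250]
Step 3: x=[2.1563 7.8282] v=[1.5625 0.5313]
Step 4: x=[4.6954 7.6759] v=[5.0781 -0.3047]
Step 5: x=[6.3770 7.7785] v=[3.3632 0.2051]
Max displacement = 2.6250

Answer: 2.6250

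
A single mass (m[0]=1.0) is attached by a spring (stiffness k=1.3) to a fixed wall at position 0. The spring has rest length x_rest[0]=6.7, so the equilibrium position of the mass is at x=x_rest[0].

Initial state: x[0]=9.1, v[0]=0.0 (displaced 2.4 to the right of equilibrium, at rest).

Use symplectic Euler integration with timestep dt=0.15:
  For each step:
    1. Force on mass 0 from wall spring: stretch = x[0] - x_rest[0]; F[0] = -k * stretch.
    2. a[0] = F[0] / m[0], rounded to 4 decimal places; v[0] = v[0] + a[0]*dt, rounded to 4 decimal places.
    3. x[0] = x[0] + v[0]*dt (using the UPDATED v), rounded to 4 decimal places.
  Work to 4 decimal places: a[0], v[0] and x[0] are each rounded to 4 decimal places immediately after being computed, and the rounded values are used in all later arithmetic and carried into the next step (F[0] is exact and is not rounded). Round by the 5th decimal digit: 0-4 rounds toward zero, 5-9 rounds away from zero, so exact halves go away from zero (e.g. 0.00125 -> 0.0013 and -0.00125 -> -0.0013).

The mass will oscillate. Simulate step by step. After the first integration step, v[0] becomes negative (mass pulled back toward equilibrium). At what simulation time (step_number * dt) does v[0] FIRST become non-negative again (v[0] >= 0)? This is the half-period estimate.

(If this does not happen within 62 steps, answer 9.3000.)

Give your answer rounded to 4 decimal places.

Answer: 2.8500

Derivation:
Step 0: x=[9.1000] v=[0.0000]
Step 1: x=[9.0298] v=[-0.4680]
Step 2: x=[8.8915] v=[-0.9223]
Step 3: x=[8.6890] v=[-1.3497]
Step 4: x=[8.4284] v=[-1.7376]
Step 5: x=[8.1172] v=[-2.0746]
Step 6: x=[7.7646] v=[-2.3510]
Step 7: x=[7.3808] v=[-2.5586]
Step 8: x=[6.9771] v=[-2.6914]
Step 9: x=[6.5653] v=[-2.7454]
Step 10: x=[6.1574] v=[-2.7191]
Step 11: x=[5.7654] v=[-2.6133]
Step 12: x=[5.4007] v=[-2.4311]
Step 13: x=[5.0740] v=[-2.1777]
Step 14: x=[4.7949] v=[-1.8606]
Step 15: x=[4.5715] v=[-1.4891]
Step 16: x=[4.4104] v=[-1.0740]
Step 17: x=[4.3163] v=[-0.6275]
Step 18: x=[4.2919] v=[-0.1627]
Step 19: x=[4.3379] v=[0.3069]
First v>=0 after going negative at step 19, time=2.8500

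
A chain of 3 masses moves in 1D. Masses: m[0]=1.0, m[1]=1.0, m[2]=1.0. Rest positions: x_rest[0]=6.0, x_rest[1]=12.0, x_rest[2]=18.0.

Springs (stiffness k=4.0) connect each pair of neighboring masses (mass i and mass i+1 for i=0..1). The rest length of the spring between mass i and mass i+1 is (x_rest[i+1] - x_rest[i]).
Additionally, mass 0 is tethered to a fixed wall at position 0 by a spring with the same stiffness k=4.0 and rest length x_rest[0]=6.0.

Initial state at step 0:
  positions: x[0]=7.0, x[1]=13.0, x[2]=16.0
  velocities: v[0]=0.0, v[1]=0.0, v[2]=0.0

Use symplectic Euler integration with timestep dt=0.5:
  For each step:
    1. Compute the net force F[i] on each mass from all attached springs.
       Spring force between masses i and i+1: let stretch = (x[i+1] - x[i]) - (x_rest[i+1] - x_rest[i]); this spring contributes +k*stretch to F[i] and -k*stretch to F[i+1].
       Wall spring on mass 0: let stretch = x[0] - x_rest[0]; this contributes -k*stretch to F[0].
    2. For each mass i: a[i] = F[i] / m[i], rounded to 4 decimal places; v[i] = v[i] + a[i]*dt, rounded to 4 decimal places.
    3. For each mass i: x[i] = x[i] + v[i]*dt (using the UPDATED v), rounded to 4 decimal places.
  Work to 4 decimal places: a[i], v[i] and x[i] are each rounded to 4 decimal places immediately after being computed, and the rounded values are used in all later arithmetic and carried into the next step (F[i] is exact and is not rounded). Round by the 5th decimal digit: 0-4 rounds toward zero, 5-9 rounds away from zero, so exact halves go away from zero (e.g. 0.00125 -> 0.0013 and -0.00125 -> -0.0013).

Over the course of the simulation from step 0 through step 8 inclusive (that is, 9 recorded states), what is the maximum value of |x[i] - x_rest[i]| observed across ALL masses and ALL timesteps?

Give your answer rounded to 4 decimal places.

Step 0: x=[7.0000 13.0000 16.0000] v=[0.0000 0.0000 0.0000]
Step 1: x=[6.0000 10.0000 19.0000] v=[-2.0000 -6.0000 6.0000]
Step 2: x=[3.0000 12.0000 19.0000] v=[-6.0000 4.0000 0.0000]
Step 3: x=[6.0000 12.0000 18.0000] v=[6.0000 0.0000 -2.0000]
Step 4: x=[9.0000 12.0000 17.0000] v=[6.0000 0.0000 -2.0000]
Step 5: x=[6.0000 14.0000 17.0000] v=[-6.0000 4.0000 0.0000]
Step 6: x=[5.0000 11.0000 20.0000] v=[-2.0000 -6.0000 6.0000]
Step 7: x=[5.0000 11.0000 20.0000] v=[0.0000 0.0000 0.0000]
Step 8: x=[6.0000 14.0000 17.0000] v=[2.0000 6.0000 -6.0000]
Max displacement = 3.0000

Answer: 3.0000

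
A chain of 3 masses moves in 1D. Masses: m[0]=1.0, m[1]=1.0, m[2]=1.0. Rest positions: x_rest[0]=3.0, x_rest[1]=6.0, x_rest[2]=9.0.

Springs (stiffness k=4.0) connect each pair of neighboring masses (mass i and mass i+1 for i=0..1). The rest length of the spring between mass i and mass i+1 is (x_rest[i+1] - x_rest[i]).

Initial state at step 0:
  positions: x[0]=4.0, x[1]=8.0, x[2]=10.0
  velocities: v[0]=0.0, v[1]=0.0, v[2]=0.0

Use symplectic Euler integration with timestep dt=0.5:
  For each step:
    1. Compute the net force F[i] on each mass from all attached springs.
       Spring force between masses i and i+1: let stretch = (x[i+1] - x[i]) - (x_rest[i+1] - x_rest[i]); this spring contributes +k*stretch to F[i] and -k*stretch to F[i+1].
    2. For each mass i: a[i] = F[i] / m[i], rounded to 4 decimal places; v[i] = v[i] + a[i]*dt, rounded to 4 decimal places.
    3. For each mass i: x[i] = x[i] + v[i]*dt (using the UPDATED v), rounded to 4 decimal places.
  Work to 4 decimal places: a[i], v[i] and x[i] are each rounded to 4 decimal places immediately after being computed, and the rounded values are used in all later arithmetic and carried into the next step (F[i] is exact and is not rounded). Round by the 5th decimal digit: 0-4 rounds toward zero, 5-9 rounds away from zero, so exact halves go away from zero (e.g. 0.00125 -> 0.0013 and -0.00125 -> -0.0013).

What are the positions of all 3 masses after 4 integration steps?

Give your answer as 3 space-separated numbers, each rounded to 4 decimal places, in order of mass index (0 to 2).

Step 0: x=[4.0000 8.0000 10.0000] v=[0.0000 0.0000 0.0000]
Step 1: x=[5.0000 6.0000 11.0000] v=[2.0000 -4.0000 2.0000]
Step 2: x=[4.0000 8.0000 10.0000] v=[-2.0000 4.0000 -2.0000]
Step 3: x=[4.0000 8.0000 10.0000] v=[0.0000 0.0000 0.0000]
Step 4: x=[5.0000 6.0000 11.0000] v=[2.0000 -4.0000 2.0000]

Answer: 5.0000 6.0000 11.0000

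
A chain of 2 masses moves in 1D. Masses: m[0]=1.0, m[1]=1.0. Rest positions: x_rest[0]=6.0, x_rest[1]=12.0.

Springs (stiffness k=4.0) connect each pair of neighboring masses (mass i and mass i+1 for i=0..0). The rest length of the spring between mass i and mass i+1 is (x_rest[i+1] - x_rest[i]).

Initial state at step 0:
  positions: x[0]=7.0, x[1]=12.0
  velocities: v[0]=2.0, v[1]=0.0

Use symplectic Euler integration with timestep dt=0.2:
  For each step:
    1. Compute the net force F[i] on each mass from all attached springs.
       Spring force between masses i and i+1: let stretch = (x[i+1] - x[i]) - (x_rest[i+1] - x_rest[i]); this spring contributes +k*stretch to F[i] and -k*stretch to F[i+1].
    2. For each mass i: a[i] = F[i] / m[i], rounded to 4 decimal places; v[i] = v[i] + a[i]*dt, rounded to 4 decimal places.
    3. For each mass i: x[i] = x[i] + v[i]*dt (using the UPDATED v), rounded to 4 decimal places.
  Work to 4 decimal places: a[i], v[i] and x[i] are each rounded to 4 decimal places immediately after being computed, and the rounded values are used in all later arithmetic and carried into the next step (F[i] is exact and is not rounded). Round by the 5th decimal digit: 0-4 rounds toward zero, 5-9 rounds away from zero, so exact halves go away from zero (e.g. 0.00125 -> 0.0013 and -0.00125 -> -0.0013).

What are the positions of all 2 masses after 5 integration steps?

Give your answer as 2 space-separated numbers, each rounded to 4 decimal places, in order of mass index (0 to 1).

Answer: 7.0785 13.9215

Derivation:
Step 0: x=[7.0000 12.0000] v=[2.0000 0.0000]
Step 1: x=[7.2400 12.1600] v=[1.2000 0.8000]
Step 2: x=[7.3072 12.4928] v=[0.3360 1.6640]
Step 3: x=[7.2441 12.9559] v=[-0.3155 2.3155]
Step 4: x=[7.1349 13.4651] v=[-0.5461 2.5461]
Step 5: x=[7.0785 13.9215] v=[-0.2819 2.2819]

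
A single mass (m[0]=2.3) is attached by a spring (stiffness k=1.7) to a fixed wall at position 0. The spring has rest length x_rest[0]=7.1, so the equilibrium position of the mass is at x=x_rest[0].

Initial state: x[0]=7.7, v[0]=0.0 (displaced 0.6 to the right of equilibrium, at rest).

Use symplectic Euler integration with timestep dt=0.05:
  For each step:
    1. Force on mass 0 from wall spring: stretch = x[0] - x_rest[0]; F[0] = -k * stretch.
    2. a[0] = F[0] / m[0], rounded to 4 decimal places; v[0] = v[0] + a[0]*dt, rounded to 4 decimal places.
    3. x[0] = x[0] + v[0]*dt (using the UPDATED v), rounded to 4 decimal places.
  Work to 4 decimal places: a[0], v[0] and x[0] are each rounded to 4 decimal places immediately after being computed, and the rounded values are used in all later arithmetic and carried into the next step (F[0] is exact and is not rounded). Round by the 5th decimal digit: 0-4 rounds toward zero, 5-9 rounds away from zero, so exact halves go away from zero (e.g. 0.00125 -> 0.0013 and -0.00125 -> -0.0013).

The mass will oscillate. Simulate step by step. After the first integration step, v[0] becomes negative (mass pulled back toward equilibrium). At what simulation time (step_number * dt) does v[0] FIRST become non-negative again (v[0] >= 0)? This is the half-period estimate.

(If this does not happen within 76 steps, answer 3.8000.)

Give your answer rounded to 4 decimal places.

Step 0: x=[7.7000] v=[0.0000]
Step 1: x=[7.6989] v=[-0.0222]
Step 2: x=[7.6967] v=[-0.0443]
Step 3: x=[7.6934] v=[-0.0664]
Step 4: x=[7.6890] v=[-0.0883]
Step 5: x=[7.6835] v=[-0.1101]
Step 6: x=[7.6769] v=[-0.1317]
Step 7: x=[7.6693] v=[-0.1530]
Step 8: x=[7.6606] v=[-0.1740]
Step 9: x=[7.6509] v=[-0.1947]
Step 10: x=[7.6401] v=[-0.2151]
Step 11: x=[7.6283] v=[-0.2351]
Step 12: x=[7.6156] v=[-0.2546]
Step 13: x=[7.6019] v=[-0.2737]
Step 14: x=[7.5873] v=[-0.2923]
Step 15: x=[7.5718] v=[-0.3103]
Step 16: x=[7.5554] v=[-0.3277]
Step 17: x=[7.5382] v=[-0.3445]
Step 18: x=[7.5202] v=[-0.3607]
Step 19: x=[7.5014] v=[-0.3762]
Step 20: x=[7.4819] v=[-0.3910]
Step 21: x=[7.4616] v=[-0.4051]
Step 22: x=[7.4407] v=[-0.4185]
Step 23: x=[7.4191] v=[-0.4311]
Step 24: x=[7.3970] v=[-0.4429]
Step 25: x=[7.3743] v=[-0.4539]
Step 26: x=[7.3511] v=[-0.4640]
Step 27: x=[7.3274] v=[-0.4733]
Step 28: x=[7.3033] v=[-0.4817]
Step 29: x=[7.2788] v=[-0.4892]
Step 30: x=[7.2540] v=[-0.4958]
Step 31: x=[7.2289] v=[-0.5015]
Step 32: x=[7.2036] v=[-0.5063]
Step 33: x=[7.1781] v=[-0.5101]
Step 34: x=[7.1525] v=[-0.5130]
Step 35: x=[7.1268] v=[-0.5149]
Step 36: x=[7.1010] v=[-0.5159]
Step 37: x=[7.0752] v=[-0.5159]
Step 38: x=[7.0495] v=[-0.5150]
Step 39: x=[7.0238] v=[-0.5131]
Step 40: x=[6.9983] v=[-0.5103]
Step 41: x=[6.9730] v=[-0.5065]
Step 42: x=[6.9479] v=[-0.5018]
Step 43: x=[6.9231] v=[-0.4962]
Step 44: x=[6.8986] v=[-0.4897]
Step 45: x=[6.8745] v=[-0.4823]
Step 46: x=[6.8508] v=[-0.4740]
Step 47: x=[6.8276] v=[-0.4648]
Step 48: x=[6.8049] v=[-0.4547]
Step 49: x=[6.7827] v=[-0.4438]
Step 50: x=[6.7611] v=[-0.4321]
Step 51: x=[6.7401] v=[-0.4196]
Step 52: x=[6.7198] v=[-0.4063]
Step 53: x=[6.7002] v=[-0.3923]
Step 54: x=[6.6813] v=[-0.3775]
Step 55: x=[6.6632] v=[-0.3620]
Step 56: x=[6.6459] v=[-0.3459]
Step 57: x=[6.6294] v=[-0.3291]
Step 58: x=[6.6138] v=[-0.3117]
Step 59: x=[6.5991] v=[-0.2937]
Step 60: x=[6.5853] v=[-0.2752]
Step 61: x=[6.5725] v=[-0.2562]
Step 62: x=[6.5607] v=[-0.2367]
Step 63: x=[6.5499] v=[-0.2168]
Step 64: x=[6.5401] v=[-0.1965]
Step 65: x=[6.5313] v=[-0.1758]
Step 66: x=[6.5236] v=[-0.1548]
Step 67: x=[6.5169] v=[-0.1335]
Step 68: x=[6.5113] v=[-0.1120]
Step 69: x=[6.5068] v=[-0.0902]
Step 70: x=[6.5034] v=[-0.0683]
Step 71: x=[6.5011] v=[-0.0463]
Step 72: x=[6.4999] v=[-0.0242]
Step 73: x=[6.4998] v=[-0.0020]
Step 74: x=[6.5008] v=[0.0202]
First v>=0 after going negative at step 74, time=3.7000

Answer: 3.7000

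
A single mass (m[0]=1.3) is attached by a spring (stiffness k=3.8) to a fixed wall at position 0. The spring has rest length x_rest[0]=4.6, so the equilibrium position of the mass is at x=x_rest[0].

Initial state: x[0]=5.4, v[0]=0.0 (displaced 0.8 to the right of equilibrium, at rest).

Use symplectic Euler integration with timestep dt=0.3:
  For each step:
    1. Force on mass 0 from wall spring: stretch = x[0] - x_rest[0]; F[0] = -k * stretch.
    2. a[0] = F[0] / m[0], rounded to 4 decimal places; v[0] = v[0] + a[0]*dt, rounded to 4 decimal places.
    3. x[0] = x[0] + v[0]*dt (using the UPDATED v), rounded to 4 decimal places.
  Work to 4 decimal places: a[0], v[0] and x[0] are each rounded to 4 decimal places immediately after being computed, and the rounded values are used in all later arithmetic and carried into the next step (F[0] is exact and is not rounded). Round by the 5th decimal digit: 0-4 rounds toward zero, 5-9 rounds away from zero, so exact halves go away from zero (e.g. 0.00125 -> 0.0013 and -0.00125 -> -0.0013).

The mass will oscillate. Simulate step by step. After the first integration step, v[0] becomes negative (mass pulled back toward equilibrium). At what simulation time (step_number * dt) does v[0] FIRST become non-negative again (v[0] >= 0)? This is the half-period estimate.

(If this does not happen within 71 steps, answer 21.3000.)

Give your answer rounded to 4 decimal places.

Step 0: x=[5.4000] v=[0.0000]
Step 1: x=[5.1895] v=[-0.7016]
Step 2: x=[4.8239] v=[-1.2186]
Step 3: x=[4.3994] v=[-1.4150]
Step 4: x=[4.0277] v=[-1.2391]
Step 5: x=[3.8065] v=[-0.7372]
Step 6: x=[3.7941] v=[-0.0414]
Step 7: x=[3.9937] v=[0.6653]
First v>=0 after going negative at step 7, time=2.1000

Answer: 2.1000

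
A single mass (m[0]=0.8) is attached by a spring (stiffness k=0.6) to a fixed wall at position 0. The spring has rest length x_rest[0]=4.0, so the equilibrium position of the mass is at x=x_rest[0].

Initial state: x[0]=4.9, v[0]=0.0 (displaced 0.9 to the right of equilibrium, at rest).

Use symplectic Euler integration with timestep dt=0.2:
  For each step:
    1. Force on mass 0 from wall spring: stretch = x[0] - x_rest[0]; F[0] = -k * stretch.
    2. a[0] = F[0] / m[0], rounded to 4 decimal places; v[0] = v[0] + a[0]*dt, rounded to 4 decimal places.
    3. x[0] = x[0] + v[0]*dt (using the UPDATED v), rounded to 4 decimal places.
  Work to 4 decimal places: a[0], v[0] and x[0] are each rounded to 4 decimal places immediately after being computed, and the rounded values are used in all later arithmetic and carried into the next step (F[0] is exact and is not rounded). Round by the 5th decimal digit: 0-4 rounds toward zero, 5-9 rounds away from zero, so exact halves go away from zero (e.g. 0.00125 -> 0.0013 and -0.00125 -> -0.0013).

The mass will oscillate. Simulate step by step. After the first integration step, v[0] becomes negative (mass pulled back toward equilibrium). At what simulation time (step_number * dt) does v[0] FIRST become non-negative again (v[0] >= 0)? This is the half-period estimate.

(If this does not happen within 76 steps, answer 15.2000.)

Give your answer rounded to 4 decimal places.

Answer: 3.8000

Derivation:
Step 0: x=[4.9000] v=[0.0000]
Step 1: x=[4.8730] v=[-0.1350]
Step 2: x=[4.8198] v=[-0.2660]
Step 3: x=[4.7420] v=[-0.3890]
Step 4: x=[4.6419] v=[-0.5003]
Step 5: x=[4.5226] v=[-0.5966]
Step 6: x=[4.3876] v=[-0.6750]
Step 7: x=[4.2410] v=[-0.7331]
Step 8: x=[4.0871] v=[-0.7693]
Step 9: x=[3.9306] v=[-0.7824]
Step 10: x=[3.7762] v=[-0.7720]
Step 11: x=[3.6285] v=[-0.7384]
Step 12: x=[3.4920] v=[-0.6827]
Step 13: x=[3.3707] v=[-0.6065]
Step 14: x=[3.2683] v=[-0.5121]
Step 15: x=[3.1878] v=[-0.4023]
Step 16: x=[3.1317] v=[-0.2805]
Step 17: x=[3.1016] v=[-0.1503]
Step 18: x=[3.0985] v=[-0.0155]
Step 19: x=[3.1224] v=[0.1197]
First v>=0 after going negative at step 19, time=3.8000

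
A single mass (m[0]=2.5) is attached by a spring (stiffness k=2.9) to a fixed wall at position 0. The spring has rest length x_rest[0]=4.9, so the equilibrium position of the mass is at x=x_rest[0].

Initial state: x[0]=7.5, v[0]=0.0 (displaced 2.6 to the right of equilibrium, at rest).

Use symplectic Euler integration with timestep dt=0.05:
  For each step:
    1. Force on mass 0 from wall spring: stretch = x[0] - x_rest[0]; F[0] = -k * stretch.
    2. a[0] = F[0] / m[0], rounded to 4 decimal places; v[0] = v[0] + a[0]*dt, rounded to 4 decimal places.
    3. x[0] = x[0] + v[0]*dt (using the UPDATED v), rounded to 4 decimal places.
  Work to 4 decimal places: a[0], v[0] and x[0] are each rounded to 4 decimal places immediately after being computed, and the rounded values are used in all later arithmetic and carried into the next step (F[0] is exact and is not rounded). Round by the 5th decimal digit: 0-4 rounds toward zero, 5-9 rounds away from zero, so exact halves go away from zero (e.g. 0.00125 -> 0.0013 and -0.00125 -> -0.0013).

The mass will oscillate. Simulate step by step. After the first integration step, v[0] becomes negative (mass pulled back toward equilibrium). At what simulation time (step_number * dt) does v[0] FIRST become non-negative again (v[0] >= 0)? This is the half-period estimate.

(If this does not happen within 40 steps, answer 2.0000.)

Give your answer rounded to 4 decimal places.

Step 0: x=[7.5000] v=[0.0000]
Step 1: x=[7.4925] v=[-0.1508]
Step 2: x=[7.4774] v=[-0.3012]
Step 3: x=[7.4549] v=[-0.4507]
Step 4: x=[7.4250] v=[-0.5989]
Step 5: x=[7.3877] v=[-0.7454]
Step 6: x=[7.3432] v=[-0.8897]
Step 7: x=[7.2916] v=[-1.0314]
Step 8: x=[7.2331] v=[-1.1701]
Step 9: x=[7.1678] v=[-1.3054]
Step 10: x=[7.0960] v=[-1.4369]
Step 11: x=[7.0178] v=[-1.5643]
Step 12: x=[6.9334] v=[-1.6871]
Step 13: x=[6.8432] v=[-1.8050]
Step 14: x=[6.7473] v=[-1.9177]
Step 15: x=[6.6461] v=[-2.0248]
Step 16: x=[6.5398] v=[-2.1261]
Step 17: x=[6.4287] v=[-2.2212]
Step 18: x=[6.3132] v=[-2.3099]
Step 19: x=[6.1936] v=[-2.3919]
Step 20: x=[6.0703] v=[-2.4669]
Step 21: x=[5.9436] v=[-2.5348]
Step 22: x=[5.8138] v=[-2.5953]
Step 23: x=[5.6814] v=[-2.6483]
Step 24: x=[5.5467] v=[-2.6936]
Step 25: x=[5.4101] v=[-2.7311]
Step 26: x=[5.2721] v=[-2.7607]
Step 27: x=[5.1330] v=[-2.7823]
Step 28: x=[4.9932] v=[-2.7958]
Step 29: x=[4.8531] v=[-2.8012]
Step 30: x=[4.7132] v=[-2.7985]
Step 31: x=[4.5738] v=[-2.7877]
Step 32: x=[4.4354] v=[-2.7688]
Step 33: x=[4.2983] v=[-2.7419]
Step 34: x=[4.1630] v=[-2.7070]
Step 35: x=[4.0298] v=[-2.6643]
Step 36: x=[3.8991] v=[-2.6138]
Step 37: x=[3.7713] v=[-2.5558]
Step 38: x=[3.6468] v=[-2.4903]
Step 39: x=[3.5259] v=[-2.4176]
Step 40: x=[3.4090] v=[-2.3379]
v[0] did not become non-negative within 40 steps; using fallback time=2.0000

Answer: 2.0000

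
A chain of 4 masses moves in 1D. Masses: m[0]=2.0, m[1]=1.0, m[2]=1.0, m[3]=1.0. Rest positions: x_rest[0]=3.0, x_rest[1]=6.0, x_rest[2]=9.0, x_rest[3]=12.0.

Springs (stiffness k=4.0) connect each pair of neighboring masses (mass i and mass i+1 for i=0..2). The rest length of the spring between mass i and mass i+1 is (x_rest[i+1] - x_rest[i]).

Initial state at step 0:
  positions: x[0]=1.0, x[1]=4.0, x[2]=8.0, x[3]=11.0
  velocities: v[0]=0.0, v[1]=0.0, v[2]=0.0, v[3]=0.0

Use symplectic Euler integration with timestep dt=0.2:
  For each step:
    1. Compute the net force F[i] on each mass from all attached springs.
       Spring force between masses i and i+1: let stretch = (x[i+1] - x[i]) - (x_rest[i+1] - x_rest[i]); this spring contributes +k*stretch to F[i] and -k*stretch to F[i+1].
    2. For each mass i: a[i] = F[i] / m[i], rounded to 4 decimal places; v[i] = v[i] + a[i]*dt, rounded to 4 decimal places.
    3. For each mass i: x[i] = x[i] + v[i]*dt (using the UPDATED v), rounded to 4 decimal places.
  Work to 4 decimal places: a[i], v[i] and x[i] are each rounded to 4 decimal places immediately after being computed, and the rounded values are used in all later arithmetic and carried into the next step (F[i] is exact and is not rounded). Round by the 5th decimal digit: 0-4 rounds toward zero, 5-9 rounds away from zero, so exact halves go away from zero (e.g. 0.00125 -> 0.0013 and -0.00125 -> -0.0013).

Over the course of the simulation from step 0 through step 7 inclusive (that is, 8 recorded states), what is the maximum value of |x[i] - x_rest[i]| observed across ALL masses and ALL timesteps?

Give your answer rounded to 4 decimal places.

Answer: 2.0035

Derivation:
Step 0: x=[1.0000 4.0000 8.0000 11.0000] v=[0.0000 0.0000 0.0000 0.0000]
Step 1: x=[1.0000 4.1600 7.8400 11.0000] v=[0.0000 0.8000 -0.8000 0.0000]
Step 2: x=[1.0128 4.4032 7.5968 10.9744] v=[0.0640 1.2160 -1.2160 -0.1280]
Step 3: x=[1.0568 4.6149 7.3830 10.8884] v=[0.2202 1.0586 -1.0688 -0.4301]
Step 4: x=[1.1455 4.7002 7.2872 10.7215] v=[0.4434 0.4266 -0.4790 -0.8344]
Step 5: x=[1.2786 4.6307 7.3270 10.4851] v=[0.6653 -0.3476 0.1988 -1.1818]
Step 6: x=[1.4398 4.4563 7.4406 10.2234] v=[0.8061 -0.8722 0.5682 -1.3083]
Step 7: x=[1.6023 4.2767 7.5220 9.9965] v=[0.8127 -0.8980 0.4070 -1.1345]
Max displacement = 2.0035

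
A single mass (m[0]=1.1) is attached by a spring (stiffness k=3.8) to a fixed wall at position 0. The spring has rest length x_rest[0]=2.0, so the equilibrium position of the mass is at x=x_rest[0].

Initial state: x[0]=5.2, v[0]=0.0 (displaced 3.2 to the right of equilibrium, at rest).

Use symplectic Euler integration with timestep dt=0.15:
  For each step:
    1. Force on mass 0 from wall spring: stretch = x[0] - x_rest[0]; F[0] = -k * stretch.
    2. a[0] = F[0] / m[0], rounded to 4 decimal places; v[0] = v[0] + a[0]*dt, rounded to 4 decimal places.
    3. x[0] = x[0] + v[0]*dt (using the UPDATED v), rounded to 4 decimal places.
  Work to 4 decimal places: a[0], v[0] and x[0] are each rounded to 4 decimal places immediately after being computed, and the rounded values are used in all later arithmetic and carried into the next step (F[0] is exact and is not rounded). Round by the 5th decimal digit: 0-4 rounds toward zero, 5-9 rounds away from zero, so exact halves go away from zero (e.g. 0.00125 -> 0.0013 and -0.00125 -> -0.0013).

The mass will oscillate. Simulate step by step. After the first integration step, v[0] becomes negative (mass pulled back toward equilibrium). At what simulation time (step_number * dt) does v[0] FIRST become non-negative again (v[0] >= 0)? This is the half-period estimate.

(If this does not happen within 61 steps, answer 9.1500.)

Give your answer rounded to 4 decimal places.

Step 0: x=[5.2000] v=[0.0000]
Step 1: x=[4.9513] v=[-1.6582]
Step 2: x=[4.4732] v=[-3.1875]
Step 3: x=[3.8028] v=[-4.4691]
Step 4: x=[2.9923] v=[-5.4033]
Step 5: x=[2.1047] v=[-5.9175]
Step 6: x=[1.2089] v=[-5.9718]
Step 7: x=[0.3746] v=[-5.5619]
Step 8: x=[-0.3334] v=[-4.7197]
Step 9: x=[-0.8600] v=[-3.5106]
Step 10: x=[-1.1643] v=[-2.0286]
Step 11: x=[-1.2226] v=[-0.3889]
Step 12: x=[-1.0305] v=[1.2810]
First v>=0 after going negative at step 12, time=1.8000

Answer: 1.8000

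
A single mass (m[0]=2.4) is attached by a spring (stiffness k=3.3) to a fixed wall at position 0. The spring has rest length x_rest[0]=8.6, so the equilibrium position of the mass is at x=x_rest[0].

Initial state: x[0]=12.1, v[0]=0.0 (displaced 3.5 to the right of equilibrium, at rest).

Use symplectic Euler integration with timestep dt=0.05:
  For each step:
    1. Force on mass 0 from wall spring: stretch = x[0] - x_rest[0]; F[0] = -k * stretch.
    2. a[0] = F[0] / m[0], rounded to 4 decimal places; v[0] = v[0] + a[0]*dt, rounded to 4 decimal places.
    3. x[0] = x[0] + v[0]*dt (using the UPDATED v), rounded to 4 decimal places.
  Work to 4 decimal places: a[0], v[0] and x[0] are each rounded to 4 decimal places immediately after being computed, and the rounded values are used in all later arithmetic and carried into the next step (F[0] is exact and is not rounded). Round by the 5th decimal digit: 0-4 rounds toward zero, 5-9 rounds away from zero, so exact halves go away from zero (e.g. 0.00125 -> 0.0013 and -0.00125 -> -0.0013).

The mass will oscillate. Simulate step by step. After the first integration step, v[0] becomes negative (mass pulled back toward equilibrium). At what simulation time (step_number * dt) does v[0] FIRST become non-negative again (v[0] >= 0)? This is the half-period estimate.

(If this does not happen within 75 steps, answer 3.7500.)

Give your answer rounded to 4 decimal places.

Step 0: x=[12.1000] v=[0.0000]
Step 1: x=[12.0880] v=[-0.2406]
Step 2: x=[12.0640] v=[-0.4804]
Step 3: x=[12.0281] v=[-0.7186]
Step 4: x=[11.9804] v=[-0.9543]
Step 5: x=[11.9211] v=[-1.1867]
Step 6: x=[11.8504] v=[-1.4150]
Step 7: x=[11.7685] v=[-1.6385]
Step 8: x=[11.6757] v=[-1.8563]
Step 9: x=[11.5723] v=[-2.0678]
Step 10: x=[11.4587] v=[-2.2721]
Step 11: x=[11.3353] v=[-2.4686]
Step 12: x=[11.2025] v=[-2.6567]
Step 13: x=[11.0607] v=[-2.8356]
Step 14: x=[10.9105] v=[-3.0048]
Step 15: x=[10.7523] v=[-3.1636]
Step 16: x=[10.5867] v=[-3.3116]
Step 17: x=[10.4143] v=[-3.4482]
Step 18: x=[10.2357] v=[-3.5729]
Step 19: x=[10.0514] v=[-3.6854]
Step 20: x=[9.8621] v=[-3.7852]
Step 21: x=[9.6685] v=[-3.8720]
Step 22: x=[9.4712] v=[-3.9455]
Step 23: x=[9.2709] v=[-4.0054]
Step 24: x=[9.0683] v=[-4.0515]
Step 25: x=[8.8641] v=[-4.0837]
Step 26: x=[8.6590] v=[-4.1019]
Step 27: x=[8.4537] v=[-4.1060]
Step 28: x=[8.2489] v=[-4.0959]
Step 29: x=[8.0453] v=[-4.0718]
Step 30: x=[7.8436] v=[-4.0337]
Step 31: x=[7.6445] v=[-3.9817]
Step 32: x=[7.4487] v=[-3.9160]
Step 33: x=[7.2569] v=[-3.8369]
Step 34: x=[7.0697] v=[-3.7446]
Step 35: x=[6.8877] v=[-3.6394]
Step 36: x=[6.7116] v=[-3.5217]
Step 37: x=[6.5420] v=[-3.3919]
Step 38: x=[6.3795] v=[-3.2504]
Step 39: x=[6.2246] v=[-3.0977]
Step 40: x=[6.0779] v=[-2.9344]
Step 41: x=[5.9399] v=[-2.7610]
Step 42: x=[5.8110] v=[-2.5781]
Step 43: x=[5.6917] v=[-2.3864]
Step 44: x=[5.5824] v=[-2.1865]
Step 45: x=[5.4835] v=[-1.9790]
Step 46: x=[5.3953] v=[-1.7647]
Step 47: x=[5.3181] v=[-1.5444]
Step 48: x=[5.2522] v=[-1.3188]
Step 49: x=[5.1978] v=[-1.0886]
Step 50: x=[5.1551] v=[-0.8547]
Step 51: x=[5.1242] v=[-0.6179]
Step 52: x=[5.1053] v=[-0.3789]
Step 53: x=[5.0984] v=[-0.1386]
Step 54: x=[5.1035] v=[0.1021]
First v>=0 after going negative at step 54, time=2.7000

Answer: 2.7000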